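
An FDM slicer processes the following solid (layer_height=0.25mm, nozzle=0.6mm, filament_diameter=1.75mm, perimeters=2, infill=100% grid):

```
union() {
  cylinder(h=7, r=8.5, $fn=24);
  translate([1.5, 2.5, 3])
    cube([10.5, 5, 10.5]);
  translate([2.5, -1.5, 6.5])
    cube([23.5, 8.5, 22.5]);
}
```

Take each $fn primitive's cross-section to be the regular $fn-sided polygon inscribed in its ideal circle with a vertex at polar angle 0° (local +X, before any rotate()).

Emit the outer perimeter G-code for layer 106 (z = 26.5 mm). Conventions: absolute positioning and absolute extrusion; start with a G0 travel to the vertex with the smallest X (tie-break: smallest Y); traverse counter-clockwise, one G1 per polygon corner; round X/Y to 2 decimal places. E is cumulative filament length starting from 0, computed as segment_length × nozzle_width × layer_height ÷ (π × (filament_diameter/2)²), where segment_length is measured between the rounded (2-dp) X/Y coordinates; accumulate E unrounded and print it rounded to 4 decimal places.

At z = 26.5 mm: the cylinder does not reach this height (z outside [0, 7]); the cube at (1.5, 2.5) is absent (z outside [3, 13.5]); the 23.5×8.5 cube at (2.5, -1.5) contributes its full rectangle; Combining (union): only the 23.5×8.5 cube at (2.5, -1.5) is present, so the union is just that shape — 1 connected region. The outline is a single polygon with 4 vertices. Extrusion per mm of travel: 0.6 × 0.25 / (π × 0.875²) = 0.062363. Accumulating E over each segment gives final E = 3.9912.

G0 X2.50 Y-1.50 Z26.50
G1 X26.00 Y-1.50 E1.4655
G1 X26.00 Y7.00 E1.9956
G1 X2.50 Y7.00 E3.4611
G1 X2.50 Y-1.50 E3.9912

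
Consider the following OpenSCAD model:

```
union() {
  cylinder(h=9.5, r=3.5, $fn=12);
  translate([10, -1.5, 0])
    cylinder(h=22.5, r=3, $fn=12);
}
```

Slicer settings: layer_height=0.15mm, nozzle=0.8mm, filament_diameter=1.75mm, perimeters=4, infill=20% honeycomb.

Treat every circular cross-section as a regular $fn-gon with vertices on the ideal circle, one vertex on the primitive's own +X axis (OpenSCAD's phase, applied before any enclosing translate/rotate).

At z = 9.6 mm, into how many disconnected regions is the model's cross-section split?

At z = 9.6 mm: the cylinder is absent (z outside [0, 9.5]); the r=3 cylinder at (10, -1.5) gives a regular 12-gon of circumradius 3 (constant along its height); Combining (union): only the r=3 cylinder at (10, -1.5) is present, so the union is just that shape — 1 connected region. The result has 1 disconnected region.

1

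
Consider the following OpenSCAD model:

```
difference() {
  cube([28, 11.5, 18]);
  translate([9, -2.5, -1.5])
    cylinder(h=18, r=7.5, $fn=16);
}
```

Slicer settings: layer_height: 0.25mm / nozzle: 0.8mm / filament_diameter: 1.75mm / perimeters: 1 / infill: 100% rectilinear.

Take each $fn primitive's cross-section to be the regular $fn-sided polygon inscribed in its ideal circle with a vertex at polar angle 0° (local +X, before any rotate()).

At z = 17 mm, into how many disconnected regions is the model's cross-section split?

At z = 17 mm: the 28×11.5 cube contributes its full rectangle; the cylinder at (9, -2.5) is absent (z outside [-1.5, 16.5]); Taking the first minus the rest: none of the subtracted shapes is present at this height, so the 28×11.5 cube is unchanged — 1 connected region. The result has 1 disconnected region.

1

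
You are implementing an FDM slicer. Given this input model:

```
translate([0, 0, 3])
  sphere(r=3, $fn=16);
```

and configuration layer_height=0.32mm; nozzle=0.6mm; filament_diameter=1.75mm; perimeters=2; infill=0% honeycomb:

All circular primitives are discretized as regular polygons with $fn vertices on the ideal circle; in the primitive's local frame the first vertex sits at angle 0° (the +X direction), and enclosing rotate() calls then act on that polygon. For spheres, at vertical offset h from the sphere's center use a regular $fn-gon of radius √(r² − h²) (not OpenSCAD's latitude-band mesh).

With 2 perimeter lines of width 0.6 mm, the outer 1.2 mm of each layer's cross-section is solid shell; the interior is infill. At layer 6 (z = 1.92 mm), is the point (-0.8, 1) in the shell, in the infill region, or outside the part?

At z = 1.92 mm: the r=3 sphere contributes a regular 16-gon of circumradius √(3²−1.08²) = 2.799. Overall, the cross-section is a single solid region. The nearest boundary edge runs (-1.07, 2.59)→(-1.98, 1.98); distance from the point to it = 1.47 mm. The point is inside the cross-section and 1.47 mm from the nearest boundary — more than the 1.2 mm shell width (2 × 0.6), so it's in the infill interior.

infill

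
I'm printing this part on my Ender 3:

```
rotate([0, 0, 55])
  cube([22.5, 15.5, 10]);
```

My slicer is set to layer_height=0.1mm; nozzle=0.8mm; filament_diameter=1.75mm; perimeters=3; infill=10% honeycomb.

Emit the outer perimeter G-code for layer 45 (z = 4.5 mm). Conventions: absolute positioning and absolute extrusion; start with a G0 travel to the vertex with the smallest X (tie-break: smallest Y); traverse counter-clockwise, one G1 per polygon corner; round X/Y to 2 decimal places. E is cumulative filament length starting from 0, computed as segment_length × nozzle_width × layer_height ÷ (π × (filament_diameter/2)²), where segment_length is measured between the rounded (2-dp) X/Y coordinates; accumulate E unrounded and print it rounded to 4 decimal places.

G0 X-12.70 Y8.89 Z4.50
G1 X0.00 Y0.00 E0.5156
G1 X12.91 Y18.43 E1.2640
G1 X0.21 Y27.32 E1.7796
G1 X-12.70 Y8.89 E2.5280

At z = 4.5 mm: the cube (footprint 22.5×15.5) is included at this height; (whole slice rotated 55° about Z — lengths, areas and connectivity unchanged). The outline is a single polygon with 4 vertices. Extrusion per mm of travel: 0.8 × 0.1 / (π × 0.875²) = 0.033260. Accumulating E over each segment gives final E = 2.5280.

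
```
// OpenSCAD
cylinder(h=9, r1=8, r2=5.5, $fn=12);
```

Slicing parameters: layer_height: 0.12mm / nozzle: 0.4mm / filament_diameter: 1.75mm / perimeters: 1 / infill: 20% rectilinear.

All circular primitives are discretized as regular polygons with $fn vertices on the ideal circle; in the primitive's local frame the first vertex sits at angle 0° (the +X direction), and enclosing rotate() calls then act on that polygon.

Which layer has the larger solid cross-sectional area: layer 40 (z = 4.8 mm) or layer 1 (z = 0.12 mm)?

Layer 40 (z = 4.8): the cone contributes a regular 12-gon of circumradius 6.667 (interpolated between r1=8 and r2=5.5 at t=0.533) (area = (12/2)·6.667²·sin(360°/12) = 133.33 mm²). So its area = 133.33 mm². Layer 1 (z = 0.12): the cone: at t=0.013 of its height the radius interpolates to r₁+(r₂−r₁)t = 7.967, giving a regular 12-gon of that circumradius (area = (12/2)·7.967²·sin(360°/12) = 190.40 mm²). So its area = 190.40 mm². Layer 1 is larger (190.40 vs 133.33 mm²).

layer 1 (z = 0.12 mm)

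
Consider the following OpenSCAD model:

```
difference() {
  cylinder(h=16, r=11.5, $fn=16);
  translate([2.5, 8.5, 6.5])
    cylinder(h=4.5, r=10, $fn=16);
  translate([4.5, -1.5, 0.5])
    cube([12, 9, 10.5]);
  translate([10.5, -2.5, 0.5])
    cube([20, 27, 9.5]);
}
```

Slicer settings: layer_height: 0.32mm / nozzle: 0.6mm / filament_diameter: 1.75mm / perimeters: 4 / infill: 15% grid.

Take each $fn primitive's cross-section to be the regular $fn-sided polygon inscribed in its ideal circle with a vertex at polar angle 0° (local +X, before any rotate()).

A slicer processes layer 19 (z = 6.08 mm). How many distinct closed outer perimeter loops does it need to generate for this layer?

At z = 6.08 mm: the cylinder: section is a regular 16-gon, circumradius r=11.5; the cylinder at (2.5, 8.5) is not intersected at this z (z outside [6.5, 11]); the 12×9 cube at (4.5, -1.5) contributes its full rectangle; the cube at (10.5, -2.5) (footprint 20×27) is included at this height; After the difference (first − rest): starting from the r=11.5 cylinder, the 12×9 cube at (4.5, -1.5) partially overlaps it — only the 54.93 mm² overlap (of its 108.00 mm²) is removed, clipping the outline; the 20×27 cube at (10.5, -2.5) partially overlaps it — only the 0.60 mm² overlap (of its 540.00 mm²) is removed, clipping the outline — 1 connected region. The result has 1 disconnected region.

1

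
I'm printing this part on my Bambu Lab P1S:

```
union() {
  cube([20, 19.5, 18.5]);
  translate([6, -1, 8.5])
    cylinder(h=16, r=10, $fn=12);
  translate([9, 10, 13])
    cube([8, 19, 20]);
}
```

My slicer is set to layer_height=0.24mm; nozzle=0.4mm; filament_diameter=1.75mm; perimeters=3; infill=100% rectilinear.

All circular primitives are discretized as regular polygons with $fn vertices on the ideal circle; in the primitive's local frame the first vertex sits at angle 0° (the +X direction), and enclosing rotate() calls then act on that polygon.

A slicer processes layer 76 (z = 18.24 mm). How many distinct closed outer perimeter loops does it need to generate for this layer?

At z = 18.24 mm: the cube is present — its section is the full 20×19.5 rectangle; the cylinder at (6, -1): section is a regular 12-gon, circumradius r=10; the cube at (9, 10) is present — its section is the full 8×19 rectangle; Merging all regions: the regions partially overlap (shared area 189.94 mm²), so overlapping operands fuse into one piece — 1 connected region. The result has 1 disconnected region.

1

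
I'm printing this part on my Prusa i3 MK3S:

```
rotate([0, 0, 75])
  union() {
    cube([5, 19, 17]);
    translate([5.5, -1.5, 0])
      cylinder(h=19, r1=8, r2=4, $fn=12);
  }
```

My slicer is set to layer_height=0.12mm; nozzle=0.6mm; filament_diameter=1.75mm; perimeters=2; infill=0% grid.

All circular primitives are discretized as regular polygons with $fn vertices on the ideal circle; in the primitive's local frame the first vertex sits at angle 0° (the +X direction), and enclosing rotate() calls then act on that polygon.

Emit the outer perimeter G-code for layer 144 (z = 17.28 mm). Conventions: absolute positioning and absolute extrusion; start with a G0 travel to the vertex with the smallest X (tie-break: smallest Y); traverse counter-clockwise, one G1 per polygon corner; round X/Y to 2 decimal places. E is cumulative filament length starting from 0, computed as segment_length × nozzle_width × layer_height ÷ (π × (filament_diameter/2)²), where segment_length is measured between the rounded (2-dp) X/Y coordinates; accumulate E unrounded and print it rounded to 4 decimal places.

G0 X-1.34 Y3.80 Z17.28
G1 X-0.21 Y1.84 E0.0677
G1 X1.74 Y0.71 E0.1352
G1 X4.00 Y0.71 E0.2028
G1 X5.96 Y1.84 E0.2706
G1 X7.09 Y3.80 E0.3383
G1 X7.09 Y6.05 E0.4056
G1 X5.96 Y8.01 E0.4734
G1 X4.00 Y9.14 E0.5411
G1 X1.74 Y9.14 E0.6087
G1 X-0.21 Y8.01 E0.6762
G1 X-1.34 Y6.05 E0.7439
G1 X-1.34 Y3.80 E0.8113

At z = 17.28 mm: the cube is not intersected at this z (z outside [0, 17]); the cone at (5.5, -1.5): at t=0.909 of its height the radius interpolates to r₁+(r₂−r₁)t = 4.362, giving a regular 12-gon of that circumradius; Taking the union: only the cone at (5.5, -1.5) is present, so the union is just that shape — 1 connected region; (whole slice rotated 75° about Z — lengths, areas and connectivity unchanged). The outline is a single polygon with 12 vertices. Extrusion per mm of travel: 0.6 × 0.12 / (π × 0.875²) = 0.029934. Accumulating E over each segment gives final E = 0.8113.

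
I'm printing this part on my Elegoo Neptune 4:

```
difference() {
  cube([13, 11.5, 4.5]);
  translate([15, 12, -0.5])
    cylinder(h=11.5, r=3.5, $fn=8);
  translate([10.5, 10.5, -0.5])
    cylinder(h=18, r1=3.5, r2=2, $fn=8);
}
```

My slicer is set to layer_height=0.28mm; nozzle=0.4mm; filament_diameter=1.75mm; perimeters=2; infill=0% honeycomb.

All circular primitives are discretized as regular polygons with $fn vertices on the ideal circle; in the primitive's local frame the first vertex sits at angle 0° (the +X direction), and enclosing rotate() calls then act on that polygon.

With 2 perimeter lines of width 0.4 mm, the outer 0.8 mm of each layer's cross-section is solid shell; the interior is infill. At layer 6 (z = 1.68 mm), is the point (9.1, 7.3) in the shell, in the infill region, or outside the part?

shell

At z = 1.68 mm: the 13×11.5 cube contributes its full rectangle; the r=3.5 cylinder at (15, 12) contributes a regular 8-gon of circumradius 3.5; the cone at (10.5, 10.5) contributes a regular 8-gon of circumradius 3.318 (interpolated between r1=3.5 and r2=2 at t=0.121); Subtracting the remaining from the first: starting from the 13×11.5 cube, the r=3.5 cylinder at (15, 12) partially overlaps it — only the 1.79 mm² overlap (of its 34.65 mm²) is removed, clipping the outline; the cone at (10.5, 10.5) partially overlaps it — only the 18.58 mm² overlap (of its 31.14 mm²) is removed, clipping the outline — 1 connected region. Overall, the cross-section is a single solid region. The nearest boundary edge runs (8.15, 8.15)→(10.50, 7.18); distance from the point to it = 0.43 mm. The point is inside the cross-section, 0.43 mm from the nearest boundary — within the 0.8 mm shell band (2 × 0.4).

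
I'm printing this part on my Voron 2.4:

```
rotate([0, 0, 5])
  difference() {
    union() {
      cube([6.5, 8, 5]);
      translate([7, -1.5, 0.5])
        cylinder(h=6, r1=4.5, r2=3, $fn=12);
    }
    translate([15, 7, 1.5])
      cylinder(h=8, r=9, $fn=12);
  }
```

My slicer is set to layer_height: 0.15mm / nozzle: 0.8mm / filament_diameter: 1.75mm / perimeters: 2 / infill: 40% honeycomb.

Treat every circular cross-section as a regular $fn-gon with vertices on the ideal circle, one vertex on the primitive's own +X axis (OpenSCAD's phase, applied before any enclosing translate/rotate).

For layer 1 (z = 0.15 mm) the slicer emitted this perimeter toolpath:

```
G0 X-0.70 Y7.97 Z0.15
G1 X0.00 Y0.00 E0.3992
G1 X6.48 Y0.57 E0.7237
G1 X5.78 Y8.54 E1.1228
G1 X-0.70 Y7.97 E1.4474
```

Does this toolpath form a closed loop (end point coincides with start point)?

yes

Start point (G0): (-0.70, 7.97). End point (last G1): the path returns to the start — closed.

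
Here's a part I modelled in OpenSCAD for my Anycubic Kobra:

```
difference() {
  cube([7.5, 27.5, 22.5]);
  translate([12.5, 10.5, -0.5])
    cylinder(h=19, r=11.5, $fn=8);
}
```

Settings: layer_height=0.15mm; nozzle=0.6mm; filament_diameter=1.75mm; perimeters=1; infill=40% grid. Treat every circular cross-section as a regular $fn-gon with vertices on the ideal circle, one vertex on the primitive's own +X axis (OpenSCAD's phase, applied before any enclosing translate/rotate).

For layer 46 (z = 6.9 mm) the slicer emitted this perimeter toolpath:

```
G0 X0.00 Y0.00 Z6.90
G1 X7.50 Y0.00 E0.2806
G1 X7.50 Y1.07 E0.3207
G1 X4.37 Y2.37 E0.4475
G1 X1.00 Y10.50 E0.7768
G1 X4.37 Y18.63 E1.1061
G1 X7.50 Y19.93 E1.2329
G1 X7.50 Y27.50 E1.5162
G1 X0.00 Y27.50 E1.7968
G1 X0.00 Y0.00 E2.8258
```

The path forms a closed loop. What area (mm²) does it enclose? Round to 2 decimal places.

Apply the shoelace formula to the sequence of (X, Y) vertices; enclosed area = 123.89 mm².

123.89 mm²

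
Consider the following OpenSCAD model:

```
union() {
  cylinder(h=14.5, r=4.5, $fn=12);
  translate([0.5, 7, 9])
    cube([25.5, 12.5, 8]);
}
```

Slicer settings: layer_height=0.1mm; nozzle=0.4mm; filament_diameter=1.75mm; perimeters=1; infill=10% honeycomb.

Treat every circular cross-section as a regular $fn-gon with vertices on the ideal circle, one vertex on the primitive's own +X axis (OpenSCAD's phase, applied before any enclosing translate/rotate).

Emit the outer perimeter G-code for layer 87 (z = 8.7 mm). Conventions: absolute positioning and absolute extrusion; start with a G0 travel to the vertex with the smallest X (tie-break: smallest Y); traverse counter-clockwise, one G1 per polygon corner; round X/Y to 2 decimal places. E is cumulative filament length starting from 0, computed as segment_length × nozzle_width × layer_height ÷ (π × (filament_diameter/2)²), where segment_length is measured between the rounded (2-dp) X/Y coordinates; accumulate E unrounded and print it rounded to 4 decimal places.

At z = 8.7 mm: the r=4.5 cylinder contributes a regular 12-gon of circumradius 4.5; the cube at (0.5, 7) is absent (z outside [9, 17]); Merging all regions: only the r=4.5 cylinder is present, so the union is just that shape — 1 connected region. The outline is a single polygon with 12 vertices. Extrusion per mm of travel: 0.4 × 0.1 / (π × 0.875²) = 0.016630. Accumulating E over each segment gives final E = 0.4650.

G0 X-4.50 Y0.00 Z8.70
G1 X-3.90 Y-2.25 E0.0387
G1 X-2.25 Y-3.90 E0.0775
G1 X0.00 Y-4.50 E0.1163
G1 X2.25 Y-3.90 E0.1550
G1 X3.90 Y-2.25 E0.1938
G1 X4.50 Y0.00 E0.2325
G1 X3.90 Y2.25 E0.2712
G1 X2.25 Y3.90 E0.3100
G1 X0.00 Y4.50 E0.3488
G1 X-2.25 Y3.90 E0.3875
G1 X-3.90 Y2.25 E0.4263
G1 X-4.50 Y0.00 E0.4650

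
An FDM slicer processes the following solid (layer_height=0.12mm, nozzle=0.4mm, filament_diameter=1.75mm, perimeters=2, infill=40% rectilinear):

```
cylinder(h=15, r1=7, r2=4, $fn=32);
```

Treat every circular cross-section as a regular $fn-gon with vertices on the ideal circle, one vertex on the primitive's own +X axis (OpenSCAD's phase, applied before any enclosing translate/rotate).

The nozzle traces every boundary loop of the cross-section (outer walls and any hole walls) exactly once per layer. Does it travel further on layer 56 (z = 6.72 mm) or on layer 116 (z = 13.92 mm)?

Layer 56 (z = 6.72): the cone (r1=7→r2=4) has section circumradius 5.656 here — a regular 32-gon (perimeter = 2·32·5.656·sin(180°/32) = 35.48 mm). So its perimeter = 35.48 mm. Layer 116 (z = 13.92): the cone contributes a regular 32-gon of circumradius 4.216 (interpolated between r1=7 and r2=4 at t=0.928) (perimeter = 2·32·4.216·sin(180°/32) = 26.45 mm). So its perimeter = 26.45 mm. Layer 56 is larger (35.48 vs 26.45 mm).

layer 56 (z = 6.72 mm)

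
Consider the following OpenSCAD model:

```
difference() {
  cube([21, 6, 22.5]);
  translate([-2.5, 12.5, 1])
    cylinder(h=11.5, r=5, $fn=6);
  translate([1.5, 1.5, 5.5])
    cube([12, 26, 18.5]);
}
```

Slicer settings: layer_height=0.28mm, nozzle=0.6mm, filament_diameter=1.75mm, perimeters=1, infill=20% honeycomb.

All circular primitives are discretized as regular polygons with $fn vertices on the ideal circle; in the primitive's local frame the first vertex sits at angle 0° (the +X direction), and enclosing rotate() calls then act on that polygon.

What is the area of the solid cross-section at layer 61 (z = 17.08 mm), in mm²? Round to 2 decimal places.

At z = 17.08 mm: the cube is present — its section is the full 21×6 rectangle (area 126.00 mm²); the cylinder at (-2.5, 12.5) does not reach this height (z outside [1, 12.5]); the 12×26 cube at (1.5, 1.5) contributes its full rectangle (area 312.00 mm²); Taking the first minus the rest: starting from the 21×6 cube (126.00 mm²), the 12×26 cube at (1.5, 1.5) partially overlaps it — only the 54.00 mm² overlap (of its 312.00 mm²) is removed, clipping the outline — area = 72.00 mm². Overall, the cross-section is a single solid region. Net area = 72.00 mm².

72.00 mm²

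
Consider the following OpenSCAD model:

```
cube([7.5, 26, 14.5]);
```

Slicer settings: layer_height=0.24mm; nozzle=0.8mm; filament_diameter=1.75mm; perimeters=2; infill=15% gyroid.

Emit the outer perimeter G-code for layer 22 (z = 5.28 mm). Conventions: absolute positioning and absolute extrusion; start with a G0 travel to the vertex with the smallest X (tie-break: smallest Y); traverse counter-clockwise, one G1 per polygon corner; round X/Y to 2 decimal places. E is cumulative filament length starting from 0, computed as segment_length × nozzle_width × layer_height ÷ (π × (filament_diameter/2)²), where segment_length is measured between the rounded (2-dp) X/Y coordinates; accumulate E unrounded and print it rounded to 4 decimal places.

G0 X0.00 Y0.00 Z5.28
G1 X7.50 Y0.00 E0.5987
G1 X7.50 Y26.00 E2.6741
G1 X0.00 Y26.00 E3.2728
G1 X0.00 Y0.00 E5.3482

At z = 5.28 mm: the cube is present — its section is the full 7.5×26 rectangle. The outline is a single polygon with 4 vertices. Extrusion per mm of travel: 0.8 × 0.24 / (π × 0.875²) = 0.079824. Accumulating E over each segment gives final E = 5.3482.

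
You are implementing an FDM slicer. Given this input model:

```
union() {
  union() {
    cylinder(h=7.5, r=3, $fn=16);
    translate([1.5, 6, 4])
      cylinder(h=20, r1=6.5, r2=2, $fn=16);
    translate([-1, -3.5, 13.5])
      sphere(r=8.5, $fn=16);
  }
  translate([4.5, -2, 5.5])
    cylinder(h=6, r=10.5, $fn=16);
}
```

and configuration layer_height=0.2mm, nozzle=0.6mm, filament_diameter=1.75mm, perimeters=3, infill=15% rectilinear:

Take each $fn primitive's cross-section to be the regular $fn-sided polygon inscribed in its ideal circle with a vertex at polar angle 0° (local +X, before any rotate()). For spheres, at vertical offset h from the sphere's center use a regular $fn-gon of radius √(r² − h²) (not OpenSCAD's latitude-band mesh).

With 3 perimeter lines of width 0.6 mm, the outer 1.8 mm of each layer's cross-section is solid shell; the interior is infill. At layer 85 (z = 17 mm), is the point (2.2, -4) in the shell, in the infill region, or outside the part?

At z = 17 mm: the cylinder is not intersected at this z (z outside [0, 7.5]); the cone at (1.5, 6) (r1=6.5→r2=2) has section circumradius 3.575 here — a regular 16-gon; the r=8.5 sphere at (-1, -3.5) slices to a regular 16-gon of circumradius 7.746 (√(r²−h²) with h=3.5 from center); Combining (union): the regions partially overlap (shared area 4.50 mm²), so overlapping operands fuse into one piece — 1 connected region; the cylinder at (4.5, -2) does not reach this height (z outside [5.5, 11.5]); Combining (union): only the result so far is present, so the union is just that shape — 1 connected region. Overall, the cross-section is a single solid region. The nearest boundary edge runs (6.75, -3.50)→(6.16, -6.46); distance from the point to it = 4.36 mm. The point is inside the cross-section and 4.36 mm from the nearest boundary — more than the 1.8 mm shell width (3 × 0.6), so it's in the infill interior.

infill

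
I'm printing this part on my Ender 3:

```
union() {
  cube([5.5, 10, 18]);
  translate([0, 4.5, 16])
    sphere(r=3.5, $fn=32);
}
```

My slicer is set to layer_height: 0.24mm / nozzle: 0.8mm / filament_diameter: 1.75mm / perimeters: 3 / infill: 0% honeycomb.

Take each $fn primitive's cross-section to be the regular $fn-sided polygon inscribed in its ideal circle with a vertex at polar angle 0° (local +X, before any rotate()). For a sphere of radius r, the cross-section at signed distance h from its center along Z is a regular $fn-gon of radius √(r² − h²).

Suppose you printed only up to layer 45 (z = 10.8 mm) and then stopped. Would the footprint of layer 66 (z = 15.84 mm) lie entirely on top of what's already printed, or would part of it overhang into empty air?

part overhangs

Compare the two slices. At z = 10.8: the 5.5×10 cube contributes its full rectangle (area 55.00 mm²); the sphere at (0, 4.5) does not reach this height (|z−center|=5.200 > r=3.5); Taking the union: only the 5.5×10 cube is present, so the union is just that shape — area = 55.00 mm². At z = 15.84: the cube (footprint 5.5×10) is included at this height (area 55.00 mm²); the r=3.5 sphere at (0, 4.5) contributes a regular 32-gon of circumradius √(3.5²−0.16²) = 3.496 (area = (32/2)·3.496²·sin(360°/32) = 38.16 mm²); Combining (union): the regions partially overlap — summed areas 93.16 mm² minus the doubly-counted overlap 19.08 mm² gives 74.08 mm² — area = 74.08 mm². Checking containment: at z = 15.84 the cross-section extends beyond the z = 10.8 cross-section by about 19.08 mm².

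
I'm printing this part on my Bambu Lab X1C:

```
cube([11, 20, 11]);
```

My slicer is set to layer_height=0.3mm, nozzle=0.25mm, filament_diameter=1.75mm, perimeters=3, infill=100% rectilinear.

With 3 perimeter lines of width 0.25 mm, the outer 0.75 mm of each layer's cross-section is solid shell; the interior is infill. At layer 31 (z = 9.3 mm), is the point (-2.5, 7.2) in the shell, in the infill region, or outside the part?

outside

At z = 9.3 mm: the cube (footprint 11×20) is included at this height. Overall, the cross-section is a single solid region. The nearest boundary edge runs (0.00, 20.00)→(0.00, 0.00); distance from the point to it = 2.50 mm. The point is not inside any of the regions above, so it lies outside the cross-section (2.50 mm from the nearest boundary).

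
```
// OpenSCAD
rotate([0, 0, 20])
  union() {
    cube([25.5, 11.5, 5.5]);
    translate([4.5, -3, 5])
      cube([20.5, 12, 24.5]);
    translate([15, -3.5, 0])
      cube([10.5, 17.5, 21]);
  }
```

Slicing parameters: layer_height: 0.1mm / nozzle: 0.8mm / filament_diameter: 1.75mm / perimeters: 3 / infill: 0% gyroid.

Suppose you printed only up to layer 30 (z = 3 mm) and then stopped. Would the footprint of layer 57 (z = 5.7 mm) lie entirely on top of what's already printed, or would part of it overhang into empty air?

part overhangs

Compare the two slices. At z = 3: the 25.5×11.5 cube contributes its full rectangle (area 293.25 mm²); the cube at (4.5, -3) is absent (z outside [5, 29.5]); the cube at (15, -3.5) (footprint 10.5×17.5) is included at this height (area 183.75 mm²); Combining (union): the regions partially overlap — summed areas 477.00 mm² minus the doubly-counted overlap 120.75 mm² gives 356.25 mm² — area = 356.25 mm²; (rotated 20° about Z; rotation is an isometry so areas/perimeters/island counts are preserved). At z = 5.7: the cube is not intersected at this z (z outside [0, 5.5]); the cube at (4.5, -3) is present — its section is the full 20.5×12 rectangle (area 246.00 mm²); the 10.5×17.5 cube at (15, -3.5) contributes its full rectangle (area 183.75 mm²); Taking the union: the regions partially overlap — summed areas 429.75 mm² minus the doubly-counted overlap 120.00 mm² gives 309.75 mm² — area = 309.75 mm²; (whole slice rotated 20° about Z — lengths, areas and connectivity unchanged). Checking containment: at z = 5.7 the cross-section extends beyond the z = 3 cross-section by about 31.50 mm².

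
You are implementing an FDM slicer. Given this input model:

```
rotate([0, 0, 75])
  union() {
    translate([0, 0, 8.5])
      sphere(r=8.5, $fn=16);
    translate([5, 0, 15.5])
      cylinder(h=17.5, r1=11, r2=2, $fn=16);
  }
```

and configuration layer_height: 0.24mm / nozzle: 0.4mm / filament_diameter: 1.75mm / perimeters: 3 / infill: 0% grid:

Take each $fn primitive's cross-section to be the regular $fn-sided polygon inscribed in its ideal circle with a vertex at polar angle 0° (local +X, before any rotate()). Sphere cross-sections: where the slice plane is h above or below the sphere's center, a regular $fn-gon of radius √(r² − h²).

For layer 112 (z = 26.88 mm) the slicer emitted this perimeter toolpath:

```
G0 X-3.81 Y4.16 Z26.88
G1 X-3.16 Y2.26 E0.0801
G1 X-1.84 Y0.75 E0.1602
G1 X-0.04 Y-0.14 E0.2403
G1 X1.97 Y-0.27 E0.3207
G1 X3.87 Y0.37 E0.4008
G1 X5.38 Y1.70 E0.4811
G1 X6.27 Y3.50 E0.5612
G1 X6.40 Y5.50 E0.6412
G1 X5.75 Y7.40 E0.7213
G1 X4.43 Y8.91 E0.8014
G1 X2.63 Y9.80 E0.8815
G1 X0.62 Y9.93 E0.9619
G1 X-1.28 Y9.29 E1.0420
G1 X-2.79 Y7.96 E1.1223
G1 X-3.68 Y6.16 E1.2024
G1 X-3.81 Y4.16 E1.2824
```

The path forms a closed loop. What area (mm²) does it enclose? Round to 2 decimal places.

81.09 mm²

Apply the shoelace formula to the sequence of (X, Y) vertices; enclosed area = 81.09 mm².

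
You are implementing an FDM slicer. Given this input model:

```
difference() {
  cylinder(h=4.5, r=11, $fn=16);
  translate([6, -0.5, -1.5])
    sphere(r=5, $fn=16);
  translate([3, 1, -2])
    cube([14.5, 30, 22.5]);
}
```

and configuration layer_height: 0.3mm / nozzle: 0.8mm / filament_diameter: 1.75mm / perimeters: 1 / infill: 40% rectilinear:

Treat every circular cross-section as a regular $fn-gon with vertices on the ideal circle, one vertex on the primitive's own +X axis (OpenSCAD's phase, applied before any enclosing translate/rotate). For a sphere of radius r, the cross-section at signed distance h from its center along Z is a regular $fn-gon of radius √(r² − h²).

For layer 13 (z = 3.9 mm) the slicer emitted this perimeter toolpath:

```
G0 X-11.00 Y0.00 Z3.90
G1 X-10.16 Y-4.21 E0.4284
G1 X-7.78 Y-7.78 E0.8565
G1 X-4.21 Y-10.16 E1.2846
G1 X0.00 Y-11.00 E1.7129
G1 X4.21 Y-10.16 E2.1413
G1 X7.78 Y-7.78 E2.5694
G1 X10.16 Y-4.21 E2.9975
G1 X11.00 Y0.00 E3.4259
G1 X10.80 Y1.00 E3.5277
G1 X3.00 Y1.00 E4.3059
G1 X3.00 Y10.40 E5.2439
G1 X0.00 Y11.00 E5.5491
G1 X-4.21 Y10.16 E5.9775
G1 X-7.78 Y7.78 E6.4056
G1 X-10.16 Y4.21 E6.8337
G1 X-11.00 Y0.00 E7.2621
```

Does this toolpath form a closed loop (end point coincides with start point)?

yes

Start point (G0): (-11.00, 0.00). End point (last G1): the path returns to the start — closed.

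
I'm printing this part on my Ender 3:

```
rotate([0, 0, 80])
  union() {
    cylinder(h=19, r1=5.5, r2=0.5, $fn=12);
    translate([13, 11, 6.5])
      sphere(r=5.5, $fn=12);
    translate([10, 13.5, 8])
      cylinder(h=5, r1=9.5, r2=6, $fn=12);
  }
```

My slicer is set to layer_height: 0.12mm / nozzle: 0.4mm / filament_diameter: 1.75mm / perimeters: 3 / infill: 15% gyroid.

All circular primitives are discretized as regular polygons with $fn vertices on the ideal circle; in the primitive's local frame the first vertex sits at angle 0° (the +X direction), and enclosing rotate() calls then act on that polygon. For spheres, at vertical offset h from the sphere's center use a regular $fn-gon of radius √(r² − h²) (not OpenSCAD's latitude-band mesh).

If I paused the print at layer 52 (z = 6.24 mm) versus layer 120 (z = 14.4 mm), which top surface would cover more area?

Layer 52 (z = 6.24): the cone (r1=5.5→r2=0.5) has section circumradius 3.858 here — a regular 12-gon (area = (12/2)·3.858²·sin(360°/12) = 44.65 mm²); the sphere at (13, 11): section is a regular 12-gon, circumradius = √(r²−h²) = √(5.5²−0.26²) = 5.494 (area = (12/2)·5.494²·sin(360°/12) = 90.55 mm²); the cone at (10, 13.5) is not intersected at this z (z outside [8, 13]); Taking the union: the 2 present regions are separate (no shared area or edge), so areas and boundary lengths simply add and each stays a separate island — area = 135.20 mm²; (rotated 80° about Z; rotation is an isometry so areas/perimeters/island counts are preserved). So its area = 135.20 mm². Layer 120 (z = 14.4): the cone contributes a regular 12-gon of circumradius 1.711 (interpolated between r1=5.5 and r2=0.5 at t=0.758) (area = (12/2)·1.711²·sin(360°/12) = 8.78 mm²); the sphere at (13, 11) is not intersected at this z (|z−center|=7.900 > r=5.5); the cone at (10, 13.5) is not intersected at this z (z outside [8, 13]); Taking the union: only the cone is present, so the union is just that shape — area = 8.78 mm²; (rotated 80° about Z; rotation is an isometry so areas/perimeters/island counts are preserved). So its area = 8.78 mm². Layer 52 is larger (135.20 vs 8.78 mm²).

layer 52 (z = 6.24 mm)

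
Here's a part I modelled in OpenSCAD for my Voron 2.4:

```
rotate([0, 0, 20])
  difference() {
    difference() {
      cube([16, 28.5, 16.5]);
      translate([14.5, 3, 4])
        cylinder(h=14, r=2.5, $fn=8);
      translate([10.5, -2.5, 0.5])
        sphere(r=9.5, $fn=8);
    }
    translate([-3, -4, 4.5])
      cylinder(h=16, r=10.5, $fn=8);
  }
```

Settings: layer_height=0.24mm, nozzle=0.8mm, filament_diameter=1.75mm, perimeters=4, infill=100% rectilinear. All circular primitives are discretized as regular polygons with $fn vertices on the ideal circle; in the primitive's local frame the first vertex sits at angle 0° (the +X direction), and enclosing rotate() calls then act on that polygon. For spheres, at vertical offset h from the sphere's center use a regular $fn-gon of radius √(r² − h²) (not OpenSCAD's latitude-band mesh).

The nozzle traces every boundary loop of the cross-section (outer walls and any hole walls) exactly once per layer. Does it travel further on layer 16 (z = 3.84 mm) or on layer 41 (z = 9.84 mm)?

Layer 16 (z = 3.84): the 16×28.5 cube contributes its full rectangle (perimeter 89.00 mm); the cylinder at (14.5, 3) is not intersected at this z (z outside [4, 18]); the r=9.5 sphere at (10.5, -2.5) contributes a regular 8-gon of circumradius √(9.5²−3.34²) = 8.894 (perimeter = 2·8·8.894·sin(180°/8) = 54.45 mm); Subtracting the remaining from the first: starting from the 16×28.5 cube, the r=9.5 sphere at (10.5, -2.5) partially overlaps it — only the 63.89 mm² overlap (of its 223.71 mm²) is removed, clipping the outline — boundary = 88.39 mm; the cylinder at (-3, -4) does not reach this height (z outside [4.5, 20.5]); Taking the first minus the rest: none of the subtracted shapes is present at this height, so that combined region is unchanged — boundary = 88.39 mm; (rotated 20° about Z; rotation is an isometry so areas/perimeters/island counts are preserved). So its perimeter = 88.39 mm. Layer 41 (z = 9.84): the 16×28.5 cube contributes its full rectangle (perimeter 89.00 mm); the cylinder at (14.5, 3): section is a regular 8-gon, circumradius r=2.5 (perimeter = 2·8·2.500·sin(180°/8) = 15.31 mm); the r=9.5 sphere at (10.5, -2.5) slices to a regular 8-gon of circumradius 1.736 (√(r²−h²) with h=9.34 from center) (perimeter = 2·8·1.736·sin(180°/8) = 10.63 mm); Taking the first minus the rest: starting from the 16×28.5 cube, the r=2.5 cylinder at (14.5, 3) partially overlaps it — only the 15.41 mm² overlap (of its 17.68 mm²) is removed, clipping the outline; the r=9.5 sphere at (10.5, -2.5) misses the remaining region (no effect) — boundary = 96.14 mm; the cylinder at (-3, -4): section is a regular 8-gon, circumradius r=10.5 (perimeter = 2·8·10.500·sin(180°/8) = 64.29 mm); After the difference (first − rest): starting from the result so far, the r=10.5 cylinder at (-3, -4) partially overlaps it — only the 21.64 mm² overlap (of its 311.83 mm²) is removed, clipping the outline — boundary = 93.54 mm; (whole slice rotated 20° about Z — lengths, areas and connectivity unchanged). So its perimeter = 93.54 mm. Layer 41 is larger (93.54 vs 88.39 mm).

layer 41 (z = 9.84 mm)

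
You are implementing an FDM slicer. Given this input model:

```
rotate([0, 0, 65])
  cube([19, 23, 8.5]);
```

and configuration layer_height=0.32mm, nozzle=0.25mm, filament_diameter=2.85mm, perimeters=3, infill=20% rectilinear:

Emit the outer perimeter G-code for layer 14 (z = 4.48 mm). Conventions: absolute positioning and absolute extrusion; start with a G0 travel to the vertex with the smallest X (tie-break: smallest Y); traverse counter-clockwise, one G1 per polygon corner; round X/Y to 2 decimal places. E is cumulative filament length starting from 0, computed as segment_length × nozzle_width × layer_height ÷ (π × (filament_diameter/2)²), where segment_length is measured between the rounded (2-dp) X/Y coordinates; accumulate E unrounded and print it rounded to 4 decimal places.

G0 X-20.85 Y9.72 Z4.48
G1 X0.00 Y0.00 E0.2885
G1 X8.03 Y17.22 E0.5268
G1 X-12.82 Y26.94 E0.8152
G1 X-20.85 Y9.72 E1.0535

At z = 4.48 mm: the 19×23 cube contributes its full rectangle; (whole slice rotated 65° about Z — lengths, areas and connectivity unchanged). The outline is a single polygon with 4 vertices. Extrusion per mm of travel: 0.25 × 0.32 / (π × 1.425²) = 0.012540. Accumulating E over each segment gives final E = 1.0535.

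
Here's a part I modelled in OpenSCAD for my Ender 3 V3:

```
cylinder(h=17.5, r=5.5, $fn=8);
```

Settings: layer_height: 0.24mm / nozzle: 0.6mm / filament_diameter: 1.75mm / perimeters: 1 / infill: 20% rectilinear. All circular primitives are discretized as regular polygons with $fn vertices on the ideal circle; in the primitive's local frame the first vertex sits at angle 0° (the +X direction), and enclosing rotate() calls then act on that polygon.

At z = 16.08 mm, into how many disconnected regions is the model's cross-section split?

1

At z = 16.08 mm: the r=5.5 cylinder gives a regular 8-gon of circumradius 5.5 (constant along its height). The result has 1 disconnected region.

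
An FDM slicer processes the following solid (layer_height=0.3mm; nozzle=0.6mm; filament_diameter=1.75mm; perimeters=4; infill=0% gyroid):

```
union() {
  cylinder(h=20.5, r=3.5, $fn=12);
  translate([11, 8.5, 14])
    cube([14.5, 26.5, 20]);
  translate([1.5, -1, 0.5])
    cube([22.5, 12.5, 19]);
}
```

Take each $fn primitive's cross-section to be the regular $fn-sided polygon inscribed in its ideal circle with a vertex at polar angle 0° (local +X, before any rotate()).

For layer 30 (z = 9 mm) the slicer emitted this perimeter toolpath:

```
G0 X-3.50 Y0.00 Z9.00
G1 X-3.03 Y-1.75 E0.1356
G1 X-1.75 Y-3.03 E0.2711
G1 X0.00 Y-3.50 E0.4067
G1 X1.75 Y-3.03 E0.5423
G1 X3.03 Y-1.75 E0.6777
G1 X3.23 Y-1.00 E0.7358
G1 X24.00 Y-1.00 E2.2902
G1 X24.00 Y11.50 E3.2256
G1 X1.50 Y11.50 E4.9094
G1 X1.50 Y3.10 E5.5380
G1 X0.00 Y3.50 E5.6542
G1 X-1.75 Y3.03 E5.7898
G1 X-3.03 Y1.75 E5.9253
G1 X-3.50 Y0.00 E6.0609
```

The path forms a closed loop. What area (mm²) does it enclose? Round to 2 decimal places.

Apply the shoelace formula to the sequence of (X, Y) vertices; enclosed area = 311.89 mm².

311.89 mm²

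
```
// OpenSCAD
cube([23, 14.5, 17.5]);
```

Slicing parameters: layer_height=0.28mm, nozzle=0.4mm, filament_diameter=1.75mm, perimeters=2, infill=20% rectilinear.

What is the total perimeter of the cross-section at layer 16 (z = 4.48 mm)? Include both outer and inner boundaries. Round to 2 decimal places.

At z = 4.48 mm: the 23×14.5 cube contributes its full rectangle (perimeter 75.00 mm). Overall, the cross-section is a single solid region. Total boundary length (outer) = 75.00 mm.

75.00 mm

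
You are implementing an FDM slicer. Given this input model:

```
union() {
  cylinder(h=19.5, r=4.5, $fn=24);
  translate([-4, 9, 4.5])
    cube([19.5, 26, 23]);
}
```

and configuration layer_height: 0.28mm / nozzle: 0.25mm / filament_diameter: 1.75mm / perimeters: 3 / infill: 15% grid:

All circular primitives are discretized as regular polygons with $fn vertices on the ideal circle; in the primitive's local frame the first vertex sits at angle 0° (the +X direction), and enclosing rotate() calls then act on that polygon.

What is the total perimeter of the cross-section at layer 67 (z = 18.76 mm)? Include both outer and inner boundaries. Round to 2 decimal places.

At z = 18.76 mm: the cylinder: section is a regular 24-gon, circumradius r=4.5 (perimeter = 2·24·4.500·sin(180°/24) = 28.19 mm); the cube at (-4, 9) is present — its section is the full 19.5×26 rectangle (perimeter 91.00 mm); Combining (union): the 2 present regions are separate (no shared area or edge), so areas and boundary lengths simply add and each stays a separate island — boundary = 119.19 mm. Overall, the cross-section has 2 separate islands. Total boundary length (outer) = 119.19 mm.

119.19 mm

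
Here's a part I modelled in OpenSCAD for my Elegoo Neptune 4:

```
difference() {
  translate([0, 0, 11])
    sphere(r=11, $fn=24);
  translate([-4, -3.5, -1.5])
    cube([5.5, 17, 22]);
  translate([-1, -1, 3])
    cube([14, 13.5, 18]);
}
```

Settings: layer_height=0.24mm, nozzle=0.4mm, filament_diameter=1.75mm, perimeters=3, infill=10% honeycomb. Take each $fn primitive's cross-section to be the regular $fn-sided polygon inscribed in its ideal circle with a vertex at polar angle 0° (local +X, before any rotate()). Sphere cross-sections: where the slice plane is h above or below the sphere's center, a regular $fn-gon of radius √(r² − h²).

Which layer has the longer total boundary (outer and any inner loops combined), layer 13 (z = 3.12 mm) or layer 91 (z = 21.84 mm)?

Layer 13 (z = 3.12): the sphere: section is a regular 24-gon, circumradius = √(r²−h²) = √(11²−7.88²) = 7.675 (perimeter = 2·24·7.675·sin(180°/24) = 48.09 mm); the 5.5×17 cube at (-4, -3.5) contributes its full rectangle (perimeter 45.00 mm); the cube at (-1, -1) is present — its section is the full 14×13.5 rectangle (perimeter 55.00 mm); Subtracting the remaining from the first: starting from the r=11 sphere, the 5.5×17 cube at (-4, -3.5) partially overlaps it — only the 59.68 mm² overlap (of its 93.50 mm²) is removed, clipping the outline; the 14×13.5 cube at (-1, -1) partially overlaps it — only the 40.48 mm² overlap (of its 189.00 mm²) is removed, clipping the outline — boundary = 54.91 mm. So its perimeter = 54.91 mm. Layer 91 (z = 21.84): the sphere: section is a regular 24-gon, circumradius = √(r²−h²) = √(11²−10.84²) = 1.869 (perimeter = 2·24·1.869·sin(180°/24) = 11.71 mm); the cube at (-4, -3.5) does not reach this height (z outside [-1.5, 20.5]); the cube at (-1, -1) does not reach this height (z outside [3, 21]); Taking the first minus the rest: none of the subtracted shapes is present at this height, so the r=11 sphere is unchanged — boundary = 11.71 mm. So its perimeter = 11.71 mm. Layer 13 is larger (54.91 vs 11.71 mm).

layer 13 (z = 3.12 mm)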